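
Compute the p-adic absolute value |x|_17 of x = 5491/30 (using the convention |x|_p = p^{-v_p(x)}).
|5491/30|_17 = 1/289

Step 1 — compute v_17(x) by factoring powers of 17 out of the numerator and denominator: v_17(5491/30) = 2. Step 2 — apply |x|_p = p^{-v_p(x)} = 17^{-2} = 1/289.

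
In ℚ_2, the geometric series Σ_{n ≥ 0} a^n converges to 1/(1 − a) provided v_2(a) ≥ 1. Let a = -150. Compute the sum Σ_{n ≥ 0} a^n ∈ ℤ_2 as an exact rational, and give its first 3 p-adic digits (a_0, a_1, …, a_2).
Σ a^n = 1/(1 − a) = 1/151;  first 3 digits = (1, 1, 1)

v_2(a) = 1 ≥ 1, so the series converges in ℤ_2 to 1/(1 − a) = 1/(1 − (-150)) = 1/151. Expand this rational in ℤ_2: compute digits iteratively via d_i = x_i mod 2, x_{i+1} = (x_i − d_i)/2. The first 3 digits are (1, 1, 1).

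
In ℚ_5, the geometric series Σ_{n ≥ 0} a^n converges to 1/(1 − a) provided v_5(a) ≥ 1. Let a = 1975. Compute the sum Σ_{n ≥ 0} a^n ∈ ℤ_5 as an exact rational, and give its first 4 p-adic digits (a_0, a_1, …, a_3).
Σ a^n = 1/(1 − a) = -1/1974;  first 4 digits = (1, 0, 4, 0)

v_5(a) = 2 ≥ 1, so the series converges in ℤ_5 to 1/(1 − a) = 1/(1 − 1975) = -1/1974. Expand this rational in ℤ_5: compute digits iteratively via d_i = x_i mod 5, x_{i+1} = (x_i − d_i)/5. The first 4 digits are (1, 0, 4, 0).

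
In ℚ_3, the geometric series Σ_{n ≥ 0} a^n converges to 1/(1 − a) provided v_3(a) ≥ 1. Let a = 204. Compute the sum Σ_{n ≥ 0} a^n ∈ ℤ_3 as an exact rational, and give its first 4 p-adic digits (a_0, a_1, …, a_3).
Σ a^n = 1/(1 − a) = -1/203;  first 4 digits = (1, 2, 2, 2)

v_3(a) = 1 ≥ 1, so the series converges in ℤ_3 to 1/(1 − a) = 1/(1 − 204) = -1/203. Expand this rational in ℤ_3: compute digits iteratively via d_i = x_i mod 3, x_{i+1} = (x_i − d_i)/3. The first 4 digits are (1, 2, 2, 2).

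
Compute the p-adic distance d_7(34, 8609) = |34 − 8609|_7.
d_7(34, 8609) = 1/343

Step 1 — x − y = 34 − 8609 = -8575. Step 2 — v_7(-8575) = 3 (factor: -8575 = −(7^3 · 25); the sign does not affect v_p). Step 3 — |x − y|_7 = 7^{-3} = 1/343.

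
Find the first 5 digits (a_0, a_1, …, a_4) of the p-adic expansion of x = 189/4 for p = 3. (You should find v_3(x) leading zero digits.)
(a_0, …, a_4) = (0, 0, 0, 1, 1)

v_3(189/4) = 3, so a_0 = ... = a_2 = 0. Factor out: x = 3^3 · u with u = 7/4 a unit in ℤ_3. Expand u iteratively via a_{v+i} = u_i mod 3, u_{i+1} = (u_i − a_{v+i})/3:
  u_0 = 7/4;  a_3 = 1;  u_1 = (u_0 − 1)/3 = 1/4
  u_1 = 1/4;  a_4 = 1;  u_2 = (u_1 − 1)/3 = -1/4
Digits: (0, 0, 0, 1, 1).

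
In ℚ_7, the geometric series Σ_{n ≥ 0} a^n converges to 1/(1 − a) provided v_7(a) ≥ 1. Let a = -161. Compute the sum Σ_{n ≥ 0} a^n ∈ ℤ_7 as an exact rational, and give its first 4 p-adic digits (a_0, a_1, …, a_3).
Σ a^n = 1/(1 − a) = 1/162;  first 4 digits = (1, 5, 0, 4)

v_7(a) = 1 ≥ 1, so the series converges in ℤ_7 to 1/(1 − a) = 1/(1 − (-161)) = 1/162. Expand this rational in ℤ_7: compute digits iteratively via d_i = x_i mod 7, x_{i+1} = (x_i − d_i)/7. The first 4 digits are (1, 5, 0, 4).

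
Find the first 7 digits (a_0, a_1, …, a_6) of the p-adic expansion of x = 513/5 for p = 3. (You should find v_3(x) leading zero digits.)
(a_0, …, a_6) = (0, 0, 0, 2, 0, 2, 0)

v_3(513/5) = 3, so a_0 = ... = a_2 = 0. Factor out: x = 3^3 · u with u = 19/5 a unit in ℤ_3. Expand u iteratively via a_{v+i} = u_i mod 3, u_{i+1} = (u_i − a_{v+i})/3:
  u_0 = 19/5;  a_3 = 2;  u_1 = (u_0 − 2)/3 = 3/5
  u_1 = 3/5;  a_4 = 0;  u_2 = (u_1 − 0)/3 = 1/5
  u_2 = 1/5;  a_5 = 2;  u_3 = (u_2 − 2)/3 = -3/5
  u_3 = -3/5;  a_6 = 0;  u_4 = (u_3 − 0)/3 = -1/5
Digits: (0, 0, 0, 2, 0, 2, 0).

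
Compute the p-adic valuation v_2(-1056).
v_2(-1056) = 5

v_2(n) is the largest exponent k such that 2^k divides n. Factor out: -1056 = -2^5 · 33. (Sign doesn't affect v_p.) So v_2(-1056) = 5.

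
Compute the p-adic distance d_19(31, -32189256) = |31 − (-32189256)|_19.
d_19(31, -32189256) = 1/2476099

Step 1 — x − y = 31 − (-32189256) = 32189287. Step 2 — v_19(32189287) = 5 (factor: 32189287 = (19^5 · 13); the sign does not affect v_p). Step 3 — |x − y|_19 = 19^{-5} = 1/2476099.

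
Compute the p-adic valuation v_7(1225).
v_7(1225) = 2

v_7(n) is the largest exponent k such that 7^k divides n. Factor out: 1225 = 7^2 · 25. (Sign doesn't affect v_p.) So v_7(1225) = 2.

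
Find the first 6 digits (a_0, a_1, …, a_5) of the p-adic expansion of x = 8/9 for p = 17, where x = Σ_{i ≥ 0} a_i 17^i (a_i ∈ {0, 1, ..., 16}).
(a_0, …, a_5) = (16, 1, 15, 1, 15, 1)

v_17(8/9) = 0 (numerator and denominator both coprime to 17), so x ∈ ℤ_17^×. Compute digits iteratively via a_i = x_i mod 17, x_{i+1} = (x_i − a_i)/17, with x_0 = x:
  x_0 = 8/9;  a_0 = 16;  x_1 = (x_0 − 16)/17 = -8/9
  x_1 = -8/9;  a_1 = 1;  x_2 = (x_1 − 1)/17 = -1/9
  x_2 = -1/9;  a_2 = 15;  x_3 = (x_2 − 15)/17 = -8/9
  x_3 = -8/9;  a_3 = 1;  x_4 = (x_3 − 1)/17 = -1/9
  x_4 = -1/9;  a_4 = 15;  x_5 = (x_4 − 15)/17 = -8/9
  x_5 = -8/9;  a_5 = 1;  x_6 = (x_5 − 1)/17 = -1/9
Digits: (16, 1, 15, 1, 15, 1).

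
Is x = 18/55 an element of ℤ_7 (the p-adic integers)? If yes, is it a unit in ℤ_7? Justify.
x ∈ ℤ_7^× (unit); v_7(x) = 0

ℤ_7 = {x ∈ ℚ_7 : v_7(x) ≥ 0} and ℤ_7^× = {x ∈ ℤ_7 : v_7(x) = 0}. Here v_7(18/55) = v_7(num) − v_7(den) = 0; compare against these criteria.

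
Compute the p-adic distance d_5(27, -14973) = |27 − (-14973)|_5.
d_5(27, -14973) = 1/625

Step 1 — x − y = 27 − (-14973) = 15000. Step 2 — v_5(15000) = 4 (factor: 15000 = (5^4 · 24); the sign does not affect v_p). Step 3 — |x − y|_5 = 5^{-4} = 1/625.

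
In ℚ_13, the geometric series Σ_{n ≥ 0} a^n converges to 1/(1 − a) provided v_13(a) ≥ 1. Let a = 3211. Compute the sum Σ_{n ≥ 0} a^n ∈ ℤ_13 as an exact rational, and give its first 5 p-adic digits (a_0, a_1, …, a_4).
Σ a^n = 1/(1 − a) = -1/3210;  first 5 digits = (1, 0, 6, 1, 10)

v_13(a) = 2 ≥ 1, so the series converges in ℤ_13 to 1/(1 − a) = 1/(1 − 3211) = -1/3210. Expand this rational in ℤ_13: compute digits iteratively via d_i = x_i mod 13, x_{i+1} = (x_i − d_i)/13. The first 5 digits are (1, 0, 6, 1, 10).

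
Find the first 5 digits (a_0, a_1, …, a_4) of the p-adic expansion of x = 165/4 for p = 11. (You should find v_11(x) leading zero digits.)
(a_0, …, a_4) = (0, 1, 3, 8, 2)

v_11(165/4) = 1, so a_0 = ... = a_0 = 0. Factor out: x = 11^1 · u with u = 15/4 a unit in ℤ_11. Expand u iteratively via a_{v+i} = u_i mod 11, u_{i+1} = (u_i − a_{v+i})/11:
  u_0 = 15/4;  a_1 = 1;  u_1 = (u_0 − 1)/11 = 1/4
  u_1 = 1/4;  a_2 = 3;  u_2 = (u_1 − 3)/11 = -1/4
  u_2 = -1/4;  a_3 = 8;  u_3 = (u_2 − 8)/11 = -3/4
  u_3 = -3/4;  a_4 = 2;  u_4 = (u_3 − 2)/11 = -1/4
Digits: (0, 1, 3, 8, 2).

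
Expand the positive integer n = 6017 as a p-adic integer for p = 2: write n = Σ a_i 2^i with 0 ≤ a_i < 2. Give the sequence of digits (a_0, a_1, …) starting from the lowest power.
(a_0, a_1, …) = (1, 0, 0, 0, 0, 0, 0, 1, 1, 1, 1, 0, 1)

Repeated division by 2 gives the digits low-to-high: 6017 = 1 + 1·2^7 + 1·2^8 + 1·2^9 + 1·2^10 + 1·2^12. Digit sequence: (1, 0, 0, 0, 0, 0, 0, 1, 1, 1, 1, 0, 1).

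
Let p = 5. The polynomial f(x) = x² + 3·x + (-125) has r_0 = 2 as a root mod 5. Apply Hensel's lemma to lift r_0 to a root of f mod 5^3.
r_2 = 122 (mod 125)

Hensel: r_{i+1} = r_i − f(r_i)·(f′(r_i))^{-1} mod 5^{i+2}, f′(x) = 2x + 3. Iterate:
  r_0 = 2 (mod 5)
  r_1 = 22 (mod 25)
  r_2 = 122 (mod 125)
Final: r = 122 satisfies f(r) ≡ 0 mod 5^3.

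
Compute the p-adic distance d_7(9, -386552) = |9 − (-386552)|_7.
d_7(9, -386552) = 1/16807

Step 1 — x − y = 9 − (-386552) = 386561. Step 2 — v_7(386561) = 5 (factor: 386561 = (7^5 · 23); the sign does not affect v_p). Step 3 — |x − y|_7 = 7^{-5} = 1/16807.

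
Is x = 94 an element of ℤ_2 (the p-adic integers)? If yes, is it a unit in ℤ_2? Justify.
x ∈ ℤ_2 but not a unit; v_2(x) = 1 > 0

ℤ_2 = {x ∈ ℚ_2 : v_2(x) ≥ 0} and ℤ_2^× = {x ∈ ℤ_2 : v_2(x) = 0}. Here v_2(94) = v_2(num) − v_2(den) = 1; compare against these criteria.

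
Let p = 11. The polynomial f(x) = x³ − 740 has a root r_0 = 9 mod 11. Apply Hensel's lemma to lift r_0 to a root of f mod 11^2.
r_1 = 20 (mod 121)

Hensel: r_{i+1} = r_i − f(r_i)/f′(r_i) mod 11^{i+2}, where f′(x) = 3x². Iterate:
  r_0 = 9 (mod 11)
  r_1 = 20 (mod 121)
Final: r = 20 with f(r) ≡ 0 mod 11^2.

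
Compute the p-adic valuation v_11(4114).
v_11(4114) = 2

v_11(n) is the largest exponent k such that 11^k divides n. Factor out: 4114 = 11^2 · 34. (Sign doesn't affect v_p.) So v_11(4114) = 2.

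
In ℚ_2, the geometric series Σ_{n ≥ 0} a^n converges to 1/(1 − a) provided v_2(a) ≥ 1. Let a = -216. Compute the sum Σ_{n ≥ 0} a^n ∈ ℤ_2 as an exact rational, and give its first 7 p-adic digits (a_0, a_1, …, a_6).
Σ a^n = 1/(1 − a) = 1/217;  first 7 digits = (1, 0, 0, 1, 0, 1, 1)

v_2(a) = 3 ≥ 1, so the series converges in ℤ_2 to 1/(1 − a) = 1/(1 − (-216)) = 1/217. Expand this rational in ℤ_2: compute digits iteratively via d_i = x_i mod 2, x_{i+1} = (x_i − d_i)/2. The first 7 digits are (1, 0, 0, 1, 0, 1, 1).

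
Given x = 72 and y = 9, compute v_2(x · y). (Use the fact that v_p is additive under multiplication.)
v_2(648) = 3

v_p(x) = 3 (factor: 72 = 2^3 · 9); v_p(y) = 0 (factor: 9 = 2^0 · 9). Additivity: v_p(xy) = v_p(x) + v_p(y) = 3 + 0 = 3. (Direct check: xy = 648 = 2^3 · (81).)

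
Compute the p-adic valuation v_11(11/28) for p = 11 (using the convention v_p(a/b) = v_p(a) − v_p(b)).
v_11(11/28) = 1

Factor powers of 11 from the numerator and denominator of the reduced fraction: 11 = 11^1 · 1 and 28 = 11^0 · 28. Apply v_p(a/b) = v_p(a) − v_p(b): v_11(11/28) = 1 − 0 = 1.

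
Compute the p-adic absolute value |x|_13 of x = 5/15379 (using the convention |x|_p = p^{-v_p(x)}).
|5/15379|_13 = 2197

Step 1 — compute v_13(x) by factoring powers of 13 out of the numerator and denominator: v_13(5/15379) = -3. Step 2 — apply |x|_p = p^{-v_p(x)} = 13^{3} = 2197.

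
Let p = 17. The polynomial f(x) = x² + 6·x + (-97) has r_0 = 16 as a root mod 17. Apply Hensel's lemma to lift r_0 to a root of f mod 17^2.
r_1 = 169 (mod 289)

Hensel: r_{i+1} = r_i − f(r_i)·(f′(r_i))^{-1} mod 17^{i+2}, f′(x) = 2x + 6. Iterate:
  r_0 = 16 (mod 17)
  r_1 = 169 (mod 289)
Final: r = 169 satisfies f(r) ≡ 0 mod 17^2.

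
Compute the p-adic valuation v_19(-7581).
v_19(-7581) = 2

v_19(n) is the largest exponent k such that 19^k divides n. Factor out: -7581 = -19^2 · 21. (Sign doesn't affect v_p.) So v_19(-7581) = 2.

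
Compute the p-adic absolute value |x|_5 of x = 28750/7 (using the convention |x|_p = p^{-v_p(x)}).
|28750/7|_5 = 1/625

Step 1 — compute v_5(x) by factoring powers of 5 out of the numerator and denominator: v_5(28750/7) = 4. Step 2 — apply |x|_p = p^{-v_p(x)} = 5^{-4} = 1/625.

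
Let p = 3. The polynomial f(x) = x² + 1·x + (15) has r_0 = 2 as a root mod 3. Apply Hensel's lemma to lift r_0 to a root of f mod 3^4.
r_3 = 23 (mod 81)

Hensel: r_{i+1} = r_i − f(r_i)·(f′(r_i))^{-1} mod 3^{i+2}, f′(x) = 2x + 1. Iterate:
  r_0 = 2 (mod 3)
  r_1 = 5 (mod 9)
  r_2 = 23 (mod 27)
  r_3 = 23 (mod 81)
Final: r = 23 satisfies f(r) ≡ 0 mod 3^4.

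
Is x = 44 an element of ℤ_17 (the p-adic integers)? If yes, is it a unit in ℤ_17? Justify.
x ∈ ℤ_17^× (unit); v_17(x) = 0

ℤ_17 = {x ∈ ℚ_17 : v_17(x) ≥ 0} and ℤ_17^× = {x ∈ ℤ_17 : v_17(x) = 0}. Here v_17(44) = v_17(num) − v_17(den) = 0; compare against these criteria.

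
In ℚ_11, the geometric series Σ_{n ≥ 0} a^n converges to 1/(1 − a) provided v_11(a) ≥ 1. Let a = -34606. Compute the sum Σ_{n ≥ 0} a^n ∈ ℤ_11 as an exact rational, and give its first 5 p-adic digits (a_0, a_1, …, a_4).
Σ a^n = 1/(1 − a) = 1/34607;  first 5 digits = (1, 0, 0, 7, 8)

v_11(a) = 3 ≥ 1, so the series converges in ℤ_11 to 1/(1 − a) = 1/(1 − (-34606)) = 1/34607. Expand this rational in ℤ_11: compute digits iteratively via d_i = x_i mod 11, x_{i+1} = (x_i − d_i)/11. The first 5 digits are (1, 0, 0, 7, 8).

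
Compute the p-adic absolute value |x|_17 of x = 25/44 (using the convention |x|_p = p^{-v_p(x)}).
|25/44|_17 = 1

Step 1 — compute v_17(x) by factoring powers of 17 out of the numerator and denominator: v_17(25/44) = 0. Step 2 — apply |x|_p = p^{-v_p(x)} = 17^{0} = 1.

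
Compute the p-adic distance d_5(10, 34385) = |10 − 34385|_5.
d_5(10, 34385) = 1/3125

Step 1 — x − y = 10 − 34385 = -34375. Step 2 — v_5(-34375) = 5 (factor: -34375 = −(5^5 · 11); the sign does not affect v_p). Step 3 — |x − y|_5 = 5^{-5} = 1/3125.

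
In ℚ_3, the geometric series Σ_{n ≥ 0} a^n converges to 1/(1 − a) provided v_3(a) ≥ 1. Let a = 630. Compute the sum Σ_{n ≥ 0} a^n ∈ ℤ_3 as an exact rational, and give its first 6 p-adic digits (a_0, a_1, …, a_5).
Σ a^n = 1/(1 − a) = -1/629;  first 6 digits = (1, 0, 1, 2, 2, 0)

v_3(a) = 2 ≥ 1, so the series converges in ℤ_3 to 1/(1 − a) = 1/(1 − 630) = -1/629. Expand this rational in ℤ_3: compute digits iteratively via d_i = x_i mod 3, x_{i+1} = (x_i − d_i)/3. The first 6 digits are (1, 0, 1, 2, 2, 0).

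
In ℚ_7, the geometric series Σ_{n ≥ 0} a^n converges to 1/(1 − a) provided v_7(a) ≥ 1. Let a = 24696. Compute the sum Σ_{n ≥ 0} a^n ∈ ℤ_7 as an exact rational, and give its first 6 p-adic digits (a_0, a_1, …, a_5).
Σ a^n = 1/(1 − a) = -1/24695;  first 6 digits = (1, 0, 0, 2, 3, 1)

v_7(a) = 3 ≥ 1, so the series converges in ℤ_7 to 1/(1 − a) = 1/(1 − 24696) = -1/24695. Expand this rational in ℤ_7: compute digits iteratively via d_i = x_i mod 7, x_{i+1} = (x_i − d_i)/7. The first 6 digits are (1, 0, 0, 2, 3, 1).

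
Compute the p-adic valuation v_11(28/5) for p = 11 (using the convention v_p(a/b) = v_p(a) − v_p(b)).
v_11(28/5) = 0

Factor powers of 11 from the numerator and denominator of the reduced fraction: 28 = 11^0 · 28 and 5 = 11^0 · 5. Apply v_p(a/b) = v_p(a) − v_p(b): v_11(28/5) = 0 − 0 = 0.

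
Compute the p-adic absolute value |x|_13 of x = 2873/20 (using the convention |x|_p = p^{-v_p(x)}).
|2873/20|_13 = 1/169

Step 1 — compute v_13(x) by factoring powers of 13 out of the numerator and denominator: v_13(2873/20) = 2. Step 2 — apply |x|_p = p^{-v_p(x)} = 13^{-2} = 1/169.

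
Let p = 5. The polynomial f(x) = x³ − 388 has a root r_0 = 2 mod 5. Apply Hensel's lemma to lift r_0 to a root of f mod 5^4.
r_3 = 192 (mod 625)

Hensel: r_{i+1} = r_i − f(r_i)/f′(r_i) mod 5^{i+2}, where f′(x) = 3x². Iterate:
  r_0 = 2 (mod 5)
  r_1 = 17 (mod 25)
  r_2 = 67 (mod 125)
  r_3 = 192 (mod 625)
Final: r = 192 with f(r) ≡ 0 mod 5^4.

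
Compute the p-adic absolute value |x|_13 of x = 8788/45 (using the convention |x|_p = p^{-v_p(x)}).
|8788/45|_13 = 1/2197

Step 1 — compute v_13(x) by factoring powers of 13 out of the numerator and denominator: v_13(8788/45) = 3. Step 2 — apply |x|_p = p^{-v_p(x)} = 13^{-3} = 1/2197.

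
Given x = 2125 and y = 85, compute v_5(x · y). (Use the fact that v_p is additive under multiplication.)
v_5(180625) = 4

v_p(x) = 3 (factor: 2125 = 5^3 · 17); v_p(y) = 1 (factor: 85 = 5^1 · 17). Additivity: v_p(xy) = v_p(x) + v_p(y) = 3 + 1 = 4. (Direct check: xy = 180625 = 5^4 · (289).)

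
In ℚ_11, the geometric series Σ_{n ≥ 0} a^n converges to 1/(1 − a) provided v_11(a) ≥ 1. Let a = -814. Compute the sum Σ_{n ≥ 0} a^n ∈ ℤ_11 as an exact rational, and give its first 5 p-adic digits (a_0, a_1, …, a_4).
Σ a^n = 1/(1 − a) = 1/815;  first 5 digits = (1, 3, 2, 7, 5)

v_11(a) = 1 ≥ 1, so the series converges in ℤ_11 to 1/(1 − a) = 1/(1 − (-814)) = 1/815. Expand this rational in ℤ_11: compute digits iteratively via d_i = x_i mod 11, x_{i+1} = (x_i − d_i)/11. The first 5 digits are (1, 3, 2, 7, 5).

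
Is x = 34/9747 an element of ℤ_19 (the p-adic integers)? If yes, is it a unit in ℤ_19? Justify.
x ∉ ℤ_19 (v_19(x) = -2 < 0)

ℤ_19 = {x ∈ ℚ_19 : v_19(x) ≥ 0} and ℤ_19^× = {x ∈ ℤ_19 : v_19(x) = 0}. Here v_19(34/9747) = v_19(num) − v_19(den) = -2; compare against these criteria.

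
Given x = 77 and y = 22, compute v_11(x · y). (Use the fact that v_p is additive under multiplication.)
v_11(1694) = 2

v_p(x) = 1 (factor: 77 = 11^1 · 7); v_p(y) = 1 (factor: 22 = 11^1 · 2). Additivity: v_p(xy) = v_p(x) + v_p(y) = 1 + 1 = 2. (Direct check: xy = 1694 = 11^2 · (14).)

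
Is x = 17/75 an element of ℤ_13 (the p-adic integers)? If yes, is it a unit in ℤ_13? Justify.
x ∈ ℤ_13^× (unit); v_13(x) = 0

ℤ_13 = {x ∈ ℚ_13 : v_13(x) ≥ 0} and ℤ_13^× = {x ∈ ℤ_13 : v_13(x) = 0}. Here v_13(17/75) = v_13(num) − v_13(den) = 0; compare against these criteria.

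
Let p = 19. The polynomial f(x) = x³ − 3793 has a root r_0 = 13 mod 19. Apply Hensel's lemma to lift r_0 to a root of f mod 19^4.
r_3 = 107686 (mod 130321)

Hensel: r_{i+1} = r_i − f(r_i)/f′(r_i) mod 19^{i+2}, where f′(x) = 3x². Iterate:
  r_0 = 13 (mod 19)
  r_1 = 108 (mod 361)
  r_2 = 4801 (mod 6859)
  r_3 = 107686 (mod 130321)
Final: r = 107686 with f(r) ≡ 0 mod 19^4.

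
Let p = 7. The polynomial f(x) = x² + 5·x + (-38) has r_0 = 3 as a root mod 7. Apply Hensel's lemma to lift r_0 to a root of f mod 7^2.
r_1 = 31 (mod 49)

Hensel: r_{i+1} = r_i − f(r_i)·(f′(r_i))^{-1} mod 7^{i+2}, f′(x) = 2x + 5. Iterate:
  r_0 = 3 (mod 7)
  r_1 = 31 (mod 49)
Final: r = 31 satisfies f(r) ≡ 0 mod 7^2.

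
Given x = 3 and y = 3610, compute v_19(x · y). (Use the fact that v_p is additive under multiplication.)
v_19(10830) = 2

v_p(x) = 0 (factor: 3 = 19^0 · 3); v_p(y) = 2 (factor: 3610 = 19^2 · 10). Additivity: v_p(xy) = v_p(x) + v_p(y) = 0 + 2 = 2. (Direct check: xy = 10830 = 19^2 · (30).)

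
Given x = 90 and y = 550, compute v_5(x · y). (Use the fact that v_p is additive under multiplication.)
v_5(49500) = 3

v_p(x) = 1 (factor: 90 = 5^1 · 18); v_p(y) = 2 (factor: 550 = 5^2 · 22). Additivity: v_p(xy) = v_p(x) + v_p(y) = 1 + 2 = 3. (Direct check: xy = 49500 = 5^3 · (396).)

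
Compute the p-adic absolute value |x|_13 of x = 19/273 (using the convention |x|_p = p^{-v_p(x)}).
|19/273|_13 = 13

Step 1 — compute v_13(x) by factoring powers of 13 out of the numerator and denominator: v_13(19/273) = -1. Step 2 — apply |x|_p = p^{-v_p(x)} = 13^{1} = 13.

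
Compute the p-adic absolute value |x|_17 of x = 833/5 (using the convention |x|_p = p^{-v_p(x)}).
|833/5|_17 = 1/17

Step 1 — compute v_17(x) by factoring powers of 17 out of the numerator and denominator: v_17(833/5) = 1. Step 2 — apply |x|_p = p^{-v_p(x)} = 17^{-1} = 1/17.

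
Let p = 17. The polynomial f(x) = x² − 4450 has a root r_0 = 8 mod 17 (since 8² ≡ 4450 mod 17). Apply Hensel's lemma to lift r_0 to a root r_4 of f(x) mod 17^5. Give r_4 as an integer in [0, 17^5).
r_4 = 970130 (mod 1419857)

Hensel's recurrence: r_{i+1} = r_i − f(r_i)·(f′(r_i))^{-1} mod 17^{i+2}, with f′(x) = 2x. Iterate:
  r_0 = 8 (mod 17)
  r_1 = 246 (mod 289)
  r_2 = 2269 (mod 4913)
  r_3 = 51399 (mod 83521)
  r_4 = 970130 (mod 1419857)
Final: r_4 = 970130, and one checks f(r_4) ≡ 0 mod 17^5.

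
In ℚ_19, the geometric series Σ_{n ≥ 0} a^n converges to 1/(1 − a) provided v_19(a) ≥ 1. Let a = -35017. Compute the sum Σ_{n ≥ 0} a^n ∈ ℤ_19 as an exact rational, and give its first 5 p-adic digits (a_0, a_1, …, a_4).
Σ a^n = 1/(1 − a) = 1/35018;  first 5 digits = (1, 0, 17, 13, 3)

v_19(a) = 2 ≥ 1, so the series converges in ℤ_19 to 1/(1 − a) = 1/(1 − (-35017)) = 1/35018. Expand this rational in ℤ_19: compute digits iteratively via d_i = x_i mod 19, x_{i+1} = (x_i − d_i)/19. The first 5 digits are (1, 0, 17, 13, 3).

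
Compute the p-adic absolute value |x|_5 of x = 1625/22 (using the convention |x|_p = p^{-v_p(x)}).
|1625/22|_5 = 1/125

Step 1 — compute v_5(x) by factoring powers of 5 out of the numerator and denominator: v_5(1625/22) = 3. Step 2 — apply |x|_p = p^{-v_p(x)} = 5^{-3} = 1/125.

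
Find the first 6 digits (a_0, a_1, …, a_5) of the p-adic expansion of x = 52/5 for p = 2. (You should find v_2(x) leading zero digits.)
(a_0, …, a_5) = (0, 0, 1, 0, 0, 1)

v_2(52/5) = 2, so a_0 = ... = a_1 = 0. Factor out: x = 2^2 · u with u = 13/5 a unit in ℤ_2. Expand u iteratively via a_{v+i} = u_i mod 2, u_{i+1} = (u_i − a_{v+i})/2:
  u_0 = 13/5;  a_2 = 1;  u_1 = (u_0 − 1)/2 = 4/5
  u_1 = 4/5;  a_3 = 0;  u_2 = (u_1 − 0)/2 = 2/5
  u_2 = 2/5;  a_4 = 0;  u_3 = (u_2 − 0)/2 = 1/5
  u_3 = 1/5;  a_5 = 1;  u_4 = (u_3 − 1)/2 = -2/5
Digits: (0, 0, 1, 0, 0, 1).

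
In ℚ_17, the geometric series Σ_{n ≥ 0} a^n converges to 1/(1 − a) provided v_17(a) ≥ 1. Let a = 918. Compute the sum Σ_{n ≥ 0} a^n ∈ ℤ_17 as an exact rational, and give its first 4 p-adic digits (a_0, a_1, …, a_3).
Σ a^n = 1/(1 − a) = -1/917;  first 4 digits = (1, 3, 12, 11)

v_17(a) = 1 ≥ 1, so the series converges in ℤ_17 to 1/(1 − a) = 1/(1 − 918) = -1/917. Expand this rational in ℤ_17: compute digits iteratively via d_i = x_i mod 17, x_{i+1} = (x_i − d_i)/17. The first 4 digits are (1, 3, 12, 11).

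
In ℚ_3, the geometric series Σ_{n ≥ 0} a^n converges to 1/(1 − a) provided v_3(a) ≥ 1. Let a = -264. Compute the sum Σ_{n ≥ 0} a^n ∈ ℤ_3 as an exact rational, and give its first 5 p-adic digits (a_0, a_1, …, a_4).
Σ a^n = 1/(1 − a) = 1/265;  first 5 digits = (1, 2, 1, 2, 2)

v_3(a) = 1 ≥ 1, so the series converges in ℤ_3 to 1/(1 − a) = 1/(1 − (-264)) = 1/265. Expand this rational in ℤ_3: compute digits iteratively via d_i = x_i mod 3, x_{i+1} = (x_i − d_i)/3. The first 5 digits are (1, 2, 1, 2, 2).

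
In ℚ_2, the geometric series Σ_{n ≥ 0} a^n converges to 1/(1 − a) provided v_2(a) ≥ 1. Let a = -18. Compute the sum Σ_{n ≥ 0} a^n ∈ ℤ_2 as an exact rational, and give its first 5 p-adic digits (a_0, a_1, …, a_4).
Σ a^n = 1/(1 − a) = 1/19;  first 5 digits = (1, 1, 0, 1, 1)

v_2(a) = 1 ≥ 1, so the series converges in ℤ_2 to 1/(1 − a) = 1/(1 − (-18)) = 1/19. Expand this rational in ℤ_2: compute digits iteratively via d_i = x_i mod 2, x_{i+1} = (x_i − d_i)/2. The first 5 digits are (1, 1, 0, 1, 1).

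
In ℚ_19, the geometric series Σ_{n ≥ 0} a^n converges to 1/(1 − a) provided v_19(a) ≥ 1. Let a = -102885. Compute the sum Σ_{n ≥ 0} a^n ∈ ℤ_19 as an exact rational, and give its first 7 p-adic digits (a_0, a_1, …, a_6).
Σ a^n = 1/(1 − a) = 1/102886;  first 7 digits = (1, 0, 0, 4, 18, 18, 15)

v_19(a) = 3 ≥ 1, so the series converges in ℤ_19 to 1/(1 − a) = 1/(1 − (-102885)) = 1/102886. Expand this rational in ℤ_19: compute digits iteratively via d_i = x_i mod 19, x_{i+1} = (x_i − d_i)/19. The first 7 digits are (1, 0, 0, 4, 18, 18, 15).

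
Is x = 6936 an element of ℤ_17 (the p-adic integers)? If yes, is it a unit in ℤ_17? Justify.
x ∈ ℤ_17 but not a unit; v_17(x) = 2 > 0

ℤ_17 = {x ∈ ℚ_17 : v_17(x) ≥ 0} and ℤ_17^× = {x ∈ ℤ_17 : v_17(x) = 0}. Here v_17(6936) = v_17(num) − v_17(den) = 2; compare against these criteria.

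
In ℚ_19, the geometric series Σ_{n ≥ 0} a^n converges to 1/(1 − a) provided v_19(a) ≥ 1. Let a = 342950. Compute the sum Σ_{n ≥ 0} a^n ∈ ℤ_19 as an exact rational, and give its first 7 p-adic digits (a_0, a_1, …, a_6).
Σ a^n = 1/(1 − a) = -1/342949;  first 7 digits = (1, 0, 0, 12, 2, 0, 11)

v_19(a) = 3 ≥ 1, so the series converges in ℤ_19 to 1/(1 − a) = 1/(1 − 342950) = -1/342949. Expand this rational in ℤ_19: compute digits iteratively via d_i = x_i mod 19, x_{i+1} = (x_i − d_i)/19. The first 7 digits are (1, 0, 0, 12, 2, 0, 11).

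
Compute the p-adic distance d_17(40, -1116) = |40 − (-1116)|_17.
d_17(40, -1116) = 1/289

Step 1 — x − y = 40 − (-1116) = 1156. Step 2 — v_17(1156) = 2 (factor: 1156 = (17^2 · 4); the sign does not affect v_p). Step 3 — |x − y|_17 = 17^{-2} = 1/289.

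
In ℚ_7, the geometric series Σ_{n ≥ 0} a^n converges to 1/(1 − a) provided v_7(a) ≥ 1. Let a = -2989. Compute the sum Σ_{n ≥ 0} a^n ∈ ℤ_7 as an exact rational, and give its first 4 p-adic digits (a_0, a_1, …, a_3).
Σ a^n = 1/(1 − a) = 1/2990;  first 4 digits = (1, 0, 2, 5)

v_7(a) = 2 ≥ 1, so the series converges in ℤ_7 to 1/(1 − a) = 1/(1 − (-2989)) = 1/2990. Expand this rational in ℤ_7: compute digits iteratively via d_i = x_i mod 7, x_{i+1} = (x_i − d_i)/7. The first 4 digits are (1, 0, 2, 5).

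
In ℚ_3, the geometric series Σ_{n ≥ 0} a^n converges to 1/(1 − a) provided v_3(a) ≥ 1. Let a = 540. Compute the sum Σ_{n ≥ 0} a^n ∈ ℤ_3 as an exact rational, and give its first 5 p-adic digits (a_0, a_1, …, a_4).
Σ a^n = 1/(1 − a) = -1/539;  first 5 digits = (1, 0, 0, 2, 0)

v_3(a) = 3 ≥ 1, so the series converges in ℤ_3 to 1/(1 − a) = 1/(1 − 540) = -1/539. Expand this rational in ℤ_3: compute digits iteratively via d_i = x_i mod 3, x_{i+1} = (x_i − d_i)/3. The first 5 digits are (1, 0, 0, 2, 0).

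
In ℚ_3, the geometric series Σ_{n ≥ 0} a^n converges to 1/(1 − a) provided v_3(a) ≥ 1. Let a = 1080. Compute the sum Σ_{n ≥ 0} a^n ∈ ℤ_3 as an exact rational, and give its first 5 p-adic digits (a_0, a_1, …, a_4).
Σ a^n = 1/(1 − a) = -1/1079;  first 5 digits = (1, 0, 0, 1, 1)

v_3(a) = 3 ≥ 1, so the series converges in ℤ_3 to 1/(1 − a) = 1/(1 − 1080) = -1/1079. Expand this rational in ℤ_3: compute digits iteratively via d_i = x_i mod 3, x_{i+1} = (x_i − d_i)/3. The first 5 digits are (1, 0, 0, 1, 1).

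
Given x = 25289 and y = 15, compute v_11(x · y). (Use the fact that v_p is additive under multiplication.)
v_11(379335) = 3

v_p(x) = 3 (factor: 25289 = 11^3 · 19); v_p(y) = 0 (factor: 15 = 11^0 · 15). Additivity: v_p(xy) = v_p(x) + v_p(y) = 3 + 0 = 3. (Direct check: xy = 379335 = 11^3 · (285).)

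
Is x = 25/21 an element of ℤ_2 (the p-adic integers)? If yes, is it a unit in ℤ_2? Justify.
x ∈ ℤ_2^× (unit); v_2(x) = 0

ℤ_2 = {x ∈ ℚ_2 : v_2(x) ≥ 0} and ℤ_2^× = {x ∈ ℤ_2 : v_2(x) = 0}. Here v_2(25/21) = v_2(num) − v_2(den) = 0; compare against these criteria.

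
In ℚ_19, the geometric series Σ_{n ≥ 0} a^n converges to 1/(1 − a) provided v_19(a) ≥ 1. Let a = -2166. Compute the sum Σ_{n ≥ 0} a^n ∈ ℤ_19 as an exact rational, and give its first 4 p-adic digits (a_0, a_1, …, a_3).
Σ a^n = 1/(1 − a) = 1/2167;  first 4 digits = (1, 0, 13, 18)

v_19(a) = 2 ≥ 1, so the series converges in ℤ_19 to 1/(1 − a) = 1/(1 − (-2166)) = 1/2167. Expand this rational in ℤ_19: compute digits iteratively via d_i = x_i mod 19, x_{i+1} = (x_i − d_i)/19. The first 4 digits are (1, 0, 13, 18).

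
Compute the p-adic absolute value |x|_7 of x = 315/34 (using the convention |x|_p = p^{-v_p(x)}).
|315/34|_7 = 1/7

Step 1 — compute v_7(x) by factoring powers of 7 out of the numerator and denominator: v_7(315/34) = 1. Step 2 — apply |x|_p = p^{-v_p(x)} = 7^{-1} = 1/7.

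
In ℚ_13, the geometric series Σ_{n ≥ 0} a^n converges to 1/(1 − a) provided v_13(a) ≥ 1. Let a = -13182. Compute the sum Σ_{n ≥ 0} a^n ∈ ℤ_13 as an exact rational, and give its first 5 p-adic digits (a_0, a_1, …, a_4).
Σ a^n = 1/(1 − a) = 1/13183;  first 5 digits = (1, 0, 0, 7, 12)

v_13(a) = 3 ≥ 1, so the series converges in ℤ_13 to 1/(1 − a) = 1/(1 − (-13182)) = 1/13183. Expand this rational in ℤ_13: compute digits iteratively via d_i = x_i mod 13, x_{i+1} = (x_i − d_i)/13. The first 5 digits are (1, 0, 0, 7, 12).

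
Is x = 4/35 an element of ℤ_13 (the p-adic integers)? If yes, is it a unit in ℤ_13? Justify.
x ∈ ℤ_13^× (unit); v_13(x) = 0

ℤ_13 = {x ∈ ℚ_13 : v_13(x) ≥ 0} and ℤ_13^× = {x ∈ ℤ_13 : v_13(x) = 0}. Here v_13(4/35) = v_13(num) − v_13(den) = 0; compare against these criteria.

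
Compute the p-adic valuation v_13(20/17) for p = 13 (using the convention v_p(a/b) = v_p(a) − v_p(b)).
v_13(20/17) = 0

Factor powers of 13 from the numerator and denominator of the reduced fraction: 20 = 13^0 · 20 and 17 = 13^0 · 17. Apply v_p(a/b) = v_p(a) − v_p(b): v_13(20/17) = 0 − 0 = 0.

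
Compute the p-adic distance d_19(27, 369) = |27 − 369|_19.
d_19(27, 369) = 1/19

Step 1 — x − y = 27 − 369 = -342. Step 2 — v_19(-342) = 1 (factor: -342 = −(19^1 · 18); the sign does not affect v_p). Step 3 — |x − y|_19 = 19^{-1} = 1/19.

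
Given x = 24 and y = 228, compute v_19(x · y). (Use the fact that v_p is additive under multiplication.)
v_19(5472) = 1

v_p(x) = 0 (factor: 24 = 19^0 · 24); v_p(y) = 1 (factor: 228 = 19^1 · 12). Additivity: v_p(xy) = v_p(x) + v_p(y) = 0 + 1 = 1. (Direct check: xy = 5472 = 19^1 · (288).)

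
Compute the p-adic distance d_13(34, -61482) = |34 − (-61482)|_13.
d_13(34, -61482) = 1/2197

Step 1 — x − y = 34 − (-61482) = 61516. Step 2 — v_13(61516) = 3 (factor: 61516 = (13^3 · 28); the sign does not affect v_p). Step 3 — |x − y|_13 = 13^{-3} = 1/2197.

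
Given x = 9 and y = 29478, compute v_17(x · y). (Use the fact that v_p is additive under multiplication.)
v_17(265302) = 3

v_p(x) = 0 (factor: 9 = 17^0 · 9); v_p(y) = 3 (factor: 29478 = 17^3 · 6). Additivity: v_p(xy) = v_p(x) + v_p(y) = 0 + 3 = 3. (Direct check: xy = 265302 = 17^3 · (54).)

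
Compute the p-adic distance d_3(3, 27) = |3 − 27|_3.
d_3(3, 27) = 1/3

Step 1 — x − y = 3 − 27 = -24. Step 2 — v_3(-24) = 1 (factor: -24 = −(3^1 · 8); the sign does not affect v_p). Step 3 — |x − y|_3 = 3^{-1} = 1/3.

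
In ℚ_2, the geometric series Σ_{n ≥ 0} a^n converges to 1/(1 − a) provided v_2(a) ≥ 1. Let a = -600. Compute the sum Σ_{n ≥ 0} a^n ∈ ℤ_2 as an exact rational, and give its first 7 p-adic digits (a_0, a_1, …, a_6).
Σ a^n = 1/(1 − a) = 1/601;  first 7 digits = (1, 0, 0, 1, 0, 1, 1)

v_2(a) = 3 ≥ 1, so the series converges in ℤ_2 to 1/(1 − a) = 1/(1 − (-600)) = 1/601. Expand this rational in ℤ_2: compute digits iteratively via d_i = x_i mod 2, x_{i+1} = (x_i − d_i)/2. The first 7 digits are (1, 0, 0, 1, 0, 1, 1).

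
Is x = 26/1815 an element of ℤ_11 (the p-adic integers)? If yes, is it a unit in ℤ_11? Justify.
x ∉ ℤ_11 (v_11(x) = -2 < 0)

ℤ_11 = {x ∈ ℚ_11 : v_11(x) ≥ 0} and ℤ_11^× = {x ∈ ℤ_11 : v_11(x) = 0}. Here v_11(26/1815) = v_11(num) − v_11(den) = -2; compare against these criteria.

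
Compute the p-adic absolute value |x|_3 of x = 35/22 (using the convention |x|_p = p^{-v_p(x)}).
|35/22|_3 = 1

Step 1 — compute v_3(x) by factoring powers of 3 out of the numerator and denominator: v_3(35/22) = 0. Step 2 — apply |x|_p = p^{-v_p(x)} = 3^{0} = 1.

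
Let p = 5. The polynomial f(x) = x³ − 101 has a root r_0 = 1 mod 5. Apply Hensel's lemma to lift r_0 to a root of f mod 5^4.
r_3 = 451 (mod 625)

Hensel: r_{i+1} = r_i − f(r_i)/f′(r_i) mod 5^{i+2}, where f′(x) = 3x². Iterate:
  r_0 = 1 (mod 5)
  r_1 = 1 (mod 25)
  r_2 = 76 (mod 125)
  r_3 = 451 (mod 625)
Final: r = 451 with f(r) ≡ 0 mod 5^4.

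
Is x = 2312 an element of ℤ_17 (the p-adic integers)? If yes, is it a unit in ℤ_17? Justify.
x ∈ ℤ_17 but not a unit; v_17(x) = 2 > 0

ℤ_17 = {x ∈ ℚ_17 : v_17(x) ≥ 0} and ℤ_17^× = {x ∈ ℤ_17 : v_17(x) = 0}. Here v_17(2312) = v_17(num) − v_17(den) = 2; compare against these criteria.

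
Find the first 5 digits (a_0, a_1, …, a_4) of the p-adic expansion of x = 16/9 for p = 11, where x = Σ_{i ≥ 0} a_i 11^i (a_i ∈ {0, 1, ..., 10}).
(a_0, …, a_4) = (3, 6, 8, 9, 4)

v_11(16/9) = 0 (numerator and denominator both coprime to 11), so x ∈ ℤ_11^×. Compute digits iteratively via a_i = x_i mod 11, x_{i+1} = (x_i − a_i)/11, with x_0 = x:
  x_0 = 16/9;  a_0 = 3;  x_1 = (x_0 − 3)/11 = -1/9
  x_1 = -1/9;  a_1 = 6;  x_2 = (x_1 − 6)/11 = -5/9
  x_2 = -5/9;  a_2 = 8;  x_3 = (x_2 − 8)/11 = -7/9
  x_3 = -7/9;  a_3 = 9;  x_4 = (x_3 − 9)/11 = -8/9
  x_4 = -8/9;  a_4 = 4;  x_5 = (x_4 − 4)/11 = -4/9
Digits: (3, 6, 8, 9, 4).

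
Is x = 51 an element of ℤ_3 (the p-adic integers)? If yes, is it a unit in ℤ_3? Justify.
x ∈ ℤ_3 but not a unit; v_3(x) = 1 > 0

ℤ_3 = {x ∈ ℚ_3 : v_3(x) ≥ 0} and ℤ_3^× = {x ∈ ℤ_3 : v_3(x) = 0}. Here v_3(51) = v_3(num) − v_3(den) = 1; compare against these criteria.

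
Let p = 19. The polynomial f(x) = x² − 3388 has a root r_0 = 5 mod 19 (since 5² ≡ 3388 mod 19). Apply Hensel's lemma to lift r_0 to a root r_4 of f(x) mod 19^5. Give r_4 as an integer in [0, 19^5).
r_4 = 975294 (mod 2476099)

Hensel's recurrence: r_{i+1} = r_i − f(r_i)·(f′(r_i))^{-1} mod 19^{i+2}, with f′(x) = 2x. Iterate:
  r_0 = 5 (mod 19)
  r_1 = 233 (mod 361)
  r_2 = 1316 (mod 6859)
  r_3 = 63047 (mod 130321)
  r_4 = 975294 (mod 2476099)
Final: r_4 = 975294, and one checks f(r_4) ≡ 0 mod 19^5.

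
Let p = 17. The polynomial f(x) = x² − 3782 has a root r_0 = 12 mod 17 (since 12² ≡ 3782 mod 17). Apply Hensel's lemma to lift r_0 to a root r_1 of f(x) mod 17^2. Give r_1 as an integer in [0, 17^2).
r_1 = 284 (mod 289)

Hensel's recurrence: r_{i+1} = r_i − f(r_i)·(f′(r_i))^{-1} mod 17^{i+2}, with f′(x) = 2x. Iterate:
  r_0 = 12 (mod 17)
  r_1 = 284 (mod 289)
Final: r_1 = 284, and one checks f(r_1) ≡ 0 mod 17^2.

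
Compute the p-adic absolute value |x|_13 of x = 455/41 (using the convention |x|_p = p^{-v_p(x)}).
|455/41|_13 = 1/13

Step 1 — compute v_13(x) by factoring powers of 13 out of the numerator and denominator: v_13(455/41) = 1. Step 2 — apply |x|_p = p^{-v_p(x)} = 13^{-1} = 1/13.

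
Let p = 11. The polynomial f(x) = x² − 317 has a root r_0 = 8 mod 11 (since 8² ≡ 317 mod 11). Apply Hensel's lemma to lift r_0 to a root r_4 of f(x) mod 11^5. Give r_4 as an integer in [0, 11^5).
r_4 = 42336 (mod 161051)

Hensel's recurrence: r_{i+1} = r_i − f(r_i)·(f′(r_i))^{-1} mod 11^{i+2}, with f′(x) = 2x. Iterate:
  r_0 = 8 (mod 11)
  r_1 = 107 (mod 121)
  r_2 = 1075 (mod 1331)
  r_3 = 13054 (mod 14641)
  r_4 = 42336 (mod 161051)
Final: r_4 = 42336, and one checks f(r_4) ≡ 0 mod 11^5.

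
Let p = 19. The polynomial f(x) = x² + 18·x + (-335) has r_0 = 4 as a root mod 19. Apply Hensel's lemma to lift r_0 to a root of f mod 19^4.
r_3 = 65896 (mod 130321)

Hensel: r_{i+1} = r_i − f(r_i)·(f′(r_i))^{-1} mod 19^{i+2}, f′(x) = 2x + 18. Iterate:
  r_0 = 4 (mod 19)
  r_1 = 194 (mod 361)
  r_2 = 4165 (mod 6859)
  r_3 = 65896 (mod 130321)
Final: r = 65896 satisfies f(r) ≡ 0 mod 19^4.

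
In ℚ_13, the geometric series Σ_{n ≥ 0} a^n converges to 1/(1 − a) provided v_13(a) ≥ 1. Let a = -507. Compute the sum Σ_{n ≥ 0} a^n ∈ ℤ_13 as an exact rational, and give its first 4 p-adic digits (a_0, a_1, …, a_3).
Σ a^n = 1/(1 − a) = 1/508;  first 4 digits = (1, 0, 10, 12)

v_13(a) = 2 ≥ 1, so the series converges in ℤ_13 to 1/(1 − a) = 1/(1 − (-507)) = 1/508. Expand this rational in ℤ_13: compute digits iteratively via d_i = x_i mod 13, x_{i+1} = (x_i − d_i)/13. The first 4 digits are (1, 0, 10, 12).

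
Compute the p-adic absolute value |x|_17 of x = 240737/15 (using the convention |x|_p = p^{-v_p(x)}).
|240737/15|_17 = 1/4913

Step 1 — compute v_17(x) by factoring powers of 17 out of the numerator and denominator: v_17(240737/15) = 3. Step 2 — apply |x|_p = p^{-v_p(x)} = 17^{-3} = 1/4913.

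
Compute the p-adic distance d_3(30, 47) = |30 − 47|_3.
d_3(30, 47) = 1

Step 1 — x − y = 30 − 47 = -17. Step 2 — v_3(-17) = 0 (factor: -17 = −(3^0 · 17); the sign does not affect v_p). Step 3 — |x − y|_3 = 3^{0} = 1.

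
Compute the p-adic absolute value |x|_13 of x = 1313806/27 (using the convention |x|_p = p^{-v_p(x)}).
|1313806/27|_13 = 1/28561

Step 1 — compute v_13(x) by factoring powers of 13 out of the numerator and denominator: v_13(1313806/27) = 4. Step 2 — apply |x|_p = p^{-v_p(x)} = 13^{-4} = 1/28561.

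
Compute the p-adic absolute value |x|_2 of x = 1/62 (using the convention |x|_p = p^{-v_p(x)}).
|1/62|_2 = 2

Step 1 — compute v_2(x) by factoring powers of 2 out of the numerator and denominator: v_2(1/62) = -1. Step 2 — apply |x|_p = p^{-v_p(x)} = 2^{1} = 2.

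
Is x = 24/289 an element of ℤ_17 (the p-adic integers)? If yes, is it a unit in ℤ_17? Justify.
x ∉ ℤ_17 (v_17(x) = -2 < 0)

ℤ_17 = {x ∈ ℚ_17 : v_17(x) ≥ 0} and ℤ_17^× = {x ∈ ℤ_17 : v_17(x) = 0}. Here v_17(24/289) = v_17(num) − v_17(den) = -2; compare against these criteria.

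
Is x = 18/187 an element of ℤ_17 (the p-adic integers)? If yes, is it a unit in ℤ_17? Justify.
x ∉ ℤ_17 (v_17(x) = -1 < 0)

ℤ_17 = {x ∈ ℚ_17 : v_17(x) ≥ 0} and ℤ_17^× = {x ∈ ℤ_17 : v_17(x) = 0}. Here v_17(18/187) = v_17(num) − v_17(den) = -1; compare against these criteria.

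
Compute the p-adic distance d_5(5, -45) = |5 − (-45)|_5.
d_5(5, -45) = 1/25

Step 1 — x − y = 5 − (-45) = 50. Step 2 — v_5(50) = 2 (factor: 50 = (5^2 · 2); the sign does not affect v_p). Step 3 — |x − y|_5 = 5^{-2} = 1/25.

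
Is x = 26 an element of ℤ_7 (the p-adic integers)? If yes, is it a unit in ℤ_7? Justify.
x ∈ ℤ_7^× (unit); v_7(x) = 0

ℤ_7 = {x ∈ ℚ_7 : v_7(x) ≥ 0} and ℤ_7^× = {x ∈ ℤ_7 : v_7(x) = 0}. Here v_7(26) = v_7(num) − v_7(den) = 0; compare against these criteria.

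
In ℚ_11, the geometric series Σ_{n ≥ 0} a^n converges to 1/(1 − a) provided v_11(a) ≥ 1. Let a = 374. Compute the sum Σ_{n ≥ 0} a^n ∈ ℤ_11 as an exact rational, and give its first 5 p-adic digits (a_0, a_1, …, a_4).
Σ a^n = 1/(1 − a) = -1/373;  first 5 digits = (1, 1, 4, 7, 8)

v_11(a) = 1 ≥ 1, so the series converges in ℤ_11 to 1/(1 − a) = 1/(1 − 374) = -1/373. Expand this rational in ℤ_11: compute digits iteratively via d_i = x_i mod 11, x_{i+1} = (x_i − d_i)/11. The first 5 digits are (1, 1, 4, 7, 8).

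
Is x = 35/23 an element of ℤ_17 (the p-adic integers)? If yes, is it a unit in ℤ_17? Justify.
x ∈ ℤ_17^× (unit); v_17(x) = 0

ℤ_17 = {x ∈ ℚ_17 : v_17(x) ≥ 0} and ℤ_17^× = {x ∈ ℤ_17 : v_17(x) = 0}. Here v_17(35/23) = v_17(num) − v_17(den) = 0; compare against these criteria.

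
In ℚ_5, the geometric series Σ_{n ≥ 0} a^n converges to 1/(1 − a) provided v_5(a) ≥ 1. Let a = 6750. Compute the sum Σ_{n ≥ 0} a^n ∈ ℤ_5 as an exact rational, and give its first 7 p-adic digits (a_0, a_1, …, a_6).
Σ a^n = 1/(1 − a) = -1/6749;  first 7 digits = (1, 0, 0, 4, 0, 2, 1)

v_5(a) = 3 ≥ 1, so the series converges in ℤ_5 to 1/(1 − a) = 1/(1 − 6750) = -1/6749. Expand this rational in ℤ_5: compute digits iteratively via d_i = x_i mod 5, x_{i+1} = (x_i − d_i)/5. The first 7 digits are (1, 0, 0, 4, 0, 2, 1).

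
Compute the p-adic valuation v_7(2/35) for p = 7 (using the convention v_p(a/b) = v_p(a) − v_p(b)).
v_7(2/35) = -1

Factor powers of 7 from the numerator and denominator of the reduced fraction: 2 = 7^0 · 2 and 35 = 7^1 · 5. Apply v_p(a/b) = v_p(a) − v_p(b): v_7(2/35) = 0 − 1 = -1.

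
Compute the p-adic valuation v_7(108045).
v_7(108045) = 4

v_7(n) is the largest exponent k such that 7^k divides n. Factor out: 108045 = 7^4 · 45. (Sign doesn't affect v_p.) So v_7(108045) = 4.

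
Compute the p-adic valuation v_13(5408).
v_13(5408) = 2

v_13(n) is the largest exponent k such that 13^k divides n. Factor out: 5408 = 13^2 · 32. (Sign doesn't affect v_p.) So v_13(5408) = 2.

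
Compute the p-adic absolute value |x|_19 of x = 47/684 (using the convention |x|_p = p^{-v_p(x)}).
|47/684|_19 = 19

Step 1 — compute v_19(x) by factoring powers of 19 out of the numerator and denominator: v_19(47/684) = -1. Step 2 — apply |x|_p = p^{-v_p(x)} = 19^{1} = 19.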